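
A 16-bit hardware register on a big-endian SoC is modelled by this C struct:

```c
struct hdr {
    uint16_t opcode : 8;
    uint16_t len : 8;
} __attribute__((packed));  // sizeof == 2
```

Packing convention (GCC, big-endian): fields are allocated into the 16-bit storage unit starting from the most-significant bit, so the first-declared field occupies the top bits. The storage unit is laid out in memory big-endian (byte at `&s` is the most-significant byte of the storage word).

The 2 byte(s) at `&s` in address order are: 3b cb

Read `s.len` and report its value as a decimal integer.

[0]=0x3b [1]=0xcb (big-endian) → word 0x3bcb
opcode:8 @ bit 8 → (0x3bcb>>8)&0xff = 0x3b
len:8 @ bit 0 → (0x3bcb>>0)&0xff = 0xcb  ←

203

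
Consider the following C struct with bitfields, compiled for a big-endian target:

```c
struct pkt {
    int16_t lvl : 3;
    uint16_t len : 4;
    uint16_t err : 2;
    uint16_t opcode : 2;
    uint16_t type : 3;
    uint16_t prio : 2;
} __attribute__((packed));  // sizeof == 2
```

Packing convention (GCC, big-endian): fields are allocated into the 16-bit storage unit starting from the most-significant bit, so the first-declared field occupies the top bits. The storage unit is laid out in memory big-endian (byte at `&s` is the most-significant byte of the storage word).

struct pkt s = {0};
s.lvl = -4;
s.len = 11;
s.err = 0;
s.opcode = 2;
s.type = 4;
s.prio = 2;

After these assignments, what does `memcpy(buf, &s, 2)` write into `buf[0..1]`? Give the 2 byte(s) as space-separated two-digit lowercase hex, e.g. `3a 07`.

lvl:3 = -4 → 0x4 << 13 → word 0x8000
len:4 = 11 → 0xb << 9 → word 0x9600
err:2 = 0 → 0x0 << 7 → word 0x9600
opcode:2 = 2 → 0x2 << 5 → word 0x9640
type:3 = 4 → 0x4 << 2 → word 0x9650
prio:2 = 2 → 0x2 << 0 → word 0x9652
word = 0x9652 → big-endian bytes:
  [0]=0x96  [1]=0x52

96 52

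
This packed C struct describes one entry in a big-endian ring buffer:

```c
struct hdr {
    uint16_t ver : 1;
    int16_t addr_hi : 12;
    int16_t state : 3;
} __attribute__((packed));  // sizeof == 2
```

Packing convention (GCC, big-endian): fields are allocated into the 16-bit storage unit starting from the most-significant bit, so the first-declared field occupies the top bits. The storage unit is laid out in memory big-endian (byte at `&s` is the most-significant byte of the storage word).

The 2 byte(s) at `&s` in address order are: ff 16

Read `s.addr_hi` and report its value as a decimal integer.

[0]=0xff [1]=0x16 (big-endian) → word 0xff16
ver [15+:1] = (word>>15) & 0x1 = 1
addr_hi [3+:12] = (word>>3) & 0xfff = 4066  ←
state [0+:3] = (word>>0) & 0x7 = 6
addr_hi signed 12b, MSB=1: 4066 - 4096 = -30

-30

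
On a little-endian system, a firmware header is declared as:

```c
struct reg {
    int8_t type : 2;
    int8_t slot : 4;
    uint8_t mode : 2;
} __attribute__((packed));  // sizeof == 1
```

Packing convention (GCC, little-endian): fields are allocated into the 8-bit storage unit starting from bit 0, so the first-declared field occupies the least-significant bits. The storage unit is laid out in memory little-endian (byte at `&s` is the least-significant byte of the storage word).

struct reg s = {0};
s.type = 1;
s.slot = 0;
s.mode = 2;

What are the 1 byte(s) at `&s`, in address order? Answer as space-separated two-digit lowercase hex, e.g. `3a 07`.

81

[0+:2] type=1 & 0x3 = 0x1; word=0x01
[2+:4] slot=0 & 0xf = 0x0; word=0x01
[6+:2] mode=2 & 0x3 = 0x2; word=0x81
word = 0x81 → little-endian bytes:
  [0]=0x81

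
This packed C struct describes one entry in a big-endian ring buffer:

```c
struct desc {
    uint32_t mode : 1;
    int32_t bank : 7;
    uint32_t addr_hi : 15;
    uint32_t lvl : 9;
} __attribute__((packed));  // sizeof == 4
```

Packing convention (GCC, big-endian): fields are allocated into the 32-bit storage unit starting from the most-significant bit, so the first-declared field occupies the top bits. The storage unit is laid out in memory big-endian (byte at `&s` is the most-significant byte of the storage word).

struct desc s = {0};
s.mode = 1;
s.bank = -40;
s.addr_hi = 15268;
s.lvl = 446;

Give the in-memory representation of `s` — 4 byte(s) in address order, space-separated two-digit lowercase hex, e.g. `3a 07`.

d8 77 49 be

[31+:1] mode=1 & 0x1 = 0x1; word=0x80000000
[24+:7] bank=-40 & 0x7f = 0x58; word=0xd8000000
[9+:15] addr_hi=15268 & 0x7fff = 0x3ba4; word=0xd8774800
[0+:9] lvl=446 & 0x1ff = 0x1be; word=0xd87749be
word = 0xd87749be → big-endian bytes:
  [0]=0xd8  [1]=0x77  [2]=0x49  [3]=0xbe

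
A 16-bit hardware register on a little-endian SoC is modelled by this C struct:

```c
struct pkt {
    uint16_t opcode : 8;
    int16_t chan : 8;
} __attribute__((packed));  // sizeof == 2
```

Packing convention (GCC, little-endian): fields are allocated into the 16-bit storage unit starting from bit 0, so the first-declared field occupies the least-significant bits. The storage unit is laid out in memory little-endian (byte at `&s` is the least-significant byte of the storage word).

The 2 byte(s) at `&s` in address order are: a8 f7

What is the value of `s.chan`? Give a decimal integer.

-9

[0]=0xa8 [1]=0xf7 (little-endian) → word 0xf7a8
opcode:8 @ bit 0 → (0xf7a8>>0)&0xff = 0xa8
chan:8 @ bit 8 → (0xf7a8>>8)&0xff = 0xf7  ←
chan signed 8b, MSB=1: 247 - 256 = -9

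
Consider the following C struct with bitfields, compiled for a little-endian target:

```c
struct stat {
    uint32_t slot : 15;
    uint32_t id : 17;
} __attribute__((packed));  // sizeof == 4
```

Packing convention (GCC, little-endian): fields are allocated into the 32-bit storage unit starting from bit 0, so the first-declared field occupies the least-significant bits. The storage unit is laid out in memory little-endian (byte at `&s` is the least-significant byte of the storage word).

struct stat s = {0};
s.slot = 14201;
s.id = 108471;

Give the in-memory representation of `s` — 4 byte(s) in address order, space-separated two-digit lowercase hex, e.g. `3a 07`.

79 b7 db d3

slot:15 = 14201 → 0x3779 << 0 → word 0x00003779
id:17 = 108471 → 0x1a7b7 << 15 → word 0xd3dbb779
word = 0xd3dbb779 → little-endian bytes:
  [0]=0x79  [1]=0xb7  [2]=0xdb  [3]=0xd3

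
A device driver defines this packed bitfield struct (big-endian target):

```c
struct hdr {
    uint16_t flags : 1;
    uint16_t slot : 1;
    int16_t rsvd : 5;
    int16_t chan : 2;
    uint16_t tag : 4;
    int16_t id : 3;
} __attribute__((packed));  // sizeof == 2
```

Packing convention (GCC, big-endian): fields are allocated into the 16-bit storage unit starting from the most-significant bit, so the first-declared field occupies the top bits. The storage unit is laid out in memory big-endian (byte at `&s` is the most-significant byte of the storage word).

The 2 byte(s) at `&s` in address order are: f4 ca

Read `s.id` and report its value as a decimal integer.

[0]=0xf4 [1]=0xca (big-endian) → word 0xf4ca
flags:1 @ bit 15 → (0xf4ca>>15)&0x1 = 0x1
slot:1 @ bit 14 → (0xf4ca>>14)&0x1 = 0x1
rsvd:5 @ bit 9 → (0xf4ca>>9)&0x1f = 0x1a
chan:2 @ bit 7 → (0xf4ca>>7)&0x3 = 0x1
tag:4 @ bit 3 → (0xf4ca>>3)&0xf = 0x9
id:3 @ bit 0 → (0xf4ca>>0)&0x7 = 0x2  ←
id signed 3b, MSB=0: value = 2

2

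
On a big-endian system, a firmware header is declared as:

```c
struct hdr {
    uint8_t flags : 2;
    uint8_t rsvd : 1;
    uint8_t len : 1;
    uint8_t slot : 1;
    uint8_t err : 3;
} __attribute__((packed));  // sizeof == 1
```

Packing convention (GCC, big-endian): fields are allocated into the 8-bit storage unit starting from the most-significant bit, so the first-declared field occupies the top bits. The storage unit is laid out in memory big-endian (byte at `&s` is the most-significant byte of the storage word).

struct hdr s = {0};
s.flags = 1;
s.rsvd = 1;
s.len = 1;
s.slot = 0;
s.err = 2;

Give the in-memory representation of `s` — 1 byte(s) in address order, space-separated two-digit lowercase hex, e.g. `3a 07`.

[6+:2] flags=1 & 0x3 = 0x1; word=0x40
[5+:1] rsvd=1 & 0x1 = 0x1; word=0x60
[4+:1] len=1 & 0x1 = 0x1; word=0x70
[3+:1] slot=0 & 0x1 = 0x0; word=0x70
[0+:3] err=2 & 0x7 = 0x2; word=0x72
word = 0x72 → big-endian bytes:
  [0]=0x72

72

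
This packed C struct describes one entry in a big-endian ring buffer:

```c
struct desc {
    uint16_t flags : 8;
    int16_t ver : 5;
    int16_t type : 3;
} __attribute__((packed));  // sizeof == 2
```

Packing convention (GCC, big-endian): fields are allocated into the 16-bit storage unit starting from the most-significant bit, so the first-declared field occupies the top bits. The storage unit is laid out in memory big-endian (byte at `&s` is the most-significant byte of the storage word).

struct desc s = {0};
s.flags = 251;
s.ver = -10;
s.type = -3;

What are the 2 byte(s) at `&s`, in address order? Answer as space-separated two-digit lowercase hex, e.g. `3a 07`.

flags:8 = 251 → 0xfb << 8 → word 0xfb00
ver:5 = -10 → 0x16 << 3 → word 0xfbb0
type:3 = -3 → 0x5 << 0 → word 0xfbb5
word = 0xfbb5 → big-endian bytes:
  [0]=0xfb  [1]=0xb5

fb b5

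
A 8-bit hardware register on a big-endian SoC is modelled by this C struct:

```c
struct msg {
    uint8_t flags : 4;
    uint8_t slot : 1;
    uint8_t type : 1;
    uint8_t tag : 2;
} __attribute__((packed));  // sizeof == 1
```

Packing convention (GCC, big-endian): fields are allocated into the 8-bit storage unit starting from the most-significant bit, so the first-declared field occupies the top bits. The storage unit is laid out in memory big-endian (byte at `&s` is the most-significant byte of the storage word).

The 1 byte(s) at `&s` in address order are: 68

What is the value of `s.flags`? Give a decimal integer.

6

[0]=0x68 (big-endian) → word 0x68
flags:4 @ bit 4 → (0x68>>4)&0xf = 0x6  ←
slot:1 @ bit 3 → (0x68>>3)&0x1 = 0x1
type:1 @ bit 2 → (0x68>>2)&0x1 = 0x0
tag:2 @ bit 0 → (0x68>>0)&0x3 = 0x0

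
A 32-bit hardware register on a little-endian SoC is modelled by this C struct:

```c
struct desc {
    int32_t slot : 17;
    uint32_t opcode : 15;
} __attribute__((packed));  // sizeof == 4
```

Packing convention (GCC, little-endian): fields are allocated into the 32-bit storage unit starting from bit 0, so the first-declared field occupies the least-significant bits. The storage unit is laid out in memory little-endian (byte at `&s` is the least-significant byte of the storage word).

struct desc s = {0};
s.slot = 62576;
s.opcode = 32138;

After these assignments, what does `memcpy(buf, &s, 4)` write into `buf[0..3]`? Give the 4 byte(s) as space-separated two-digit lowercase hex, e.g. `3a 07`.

70 f4 14 fb

slot:17 = 62576 → 0xf470 << 0 → word 0x0000f470
opcode:15 = 32138 → 0x7d8a << 17 → word 0xfb14f470
word = 0xfb14f470 → little-endian bytes:
  [0]=0x70  [1]=0xf4  [2]=0x14  [3]=0xfb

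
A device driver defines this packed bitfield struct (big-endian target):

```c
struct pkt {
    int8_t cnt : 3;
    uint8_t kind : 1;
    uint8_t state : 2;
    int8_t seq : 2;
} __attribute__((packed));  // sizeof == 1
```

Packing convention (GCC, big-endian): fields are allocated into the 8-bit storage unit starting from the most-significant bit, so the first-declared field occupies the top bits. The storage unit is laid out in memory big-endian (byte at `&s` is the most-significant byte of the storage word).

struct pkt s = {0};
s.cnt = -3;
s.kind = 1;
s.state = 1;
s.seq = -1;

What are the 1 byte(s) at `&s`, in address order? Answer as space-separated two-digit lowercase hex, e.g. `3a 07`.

b7

cnt:3 = -3 → 0x5 << 5 → word 0xa0
kind:1 = 1 → 0x1 << 4 → word 0xb0
state:2 = 1 → 0x1 << 2 → word 0xb4
seq:2 = -1 → 0x3 << 0 → word 0xb7
word = 0xb7 → big-endian bytes:
  [0]=0xb7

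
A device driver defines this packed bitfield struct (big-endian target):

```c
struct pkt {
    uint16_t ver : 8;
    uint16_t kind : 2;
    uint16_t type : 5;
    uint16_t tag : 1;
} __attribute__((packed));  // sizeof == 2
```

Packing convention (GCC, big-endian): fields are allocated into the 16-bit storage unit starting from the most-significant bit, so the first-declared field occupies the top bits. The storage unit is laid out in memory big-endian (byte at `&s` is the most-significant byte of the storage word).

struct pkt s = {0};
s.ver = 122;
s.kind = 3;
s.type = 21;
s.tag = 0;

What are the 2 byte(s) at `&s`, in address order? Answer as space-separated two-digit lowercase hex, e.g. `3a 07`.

7a ea

ver (8b) val=122 bits=0x7a at bit 8: 0x7a00
kind (2b) val=3 bits=0x3 at bit 6: 0x7ac0
type (5b) val=21 bits=0x15 at bit 1: 0x7aea
tag (1b) val=0 bits=0x0 at bit 0: 0x7aea
word = 0x7aea → big-endian bytes:
  [0]=0x7a  [1]=0xea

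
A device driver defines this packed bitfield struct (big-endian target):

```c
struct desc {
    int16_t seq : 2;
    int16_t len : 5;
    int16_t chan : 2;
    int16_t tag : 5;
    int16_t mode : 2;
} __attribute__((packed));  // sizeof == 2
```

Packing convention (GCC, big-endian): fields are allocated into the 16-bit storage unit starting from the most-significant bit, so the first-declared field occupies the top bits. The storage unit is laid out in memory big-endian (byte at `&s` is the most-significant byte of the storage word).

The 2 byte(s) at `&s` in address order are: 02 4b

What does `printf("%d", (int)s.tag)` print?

[0]=0x02 [1]=0x4b (big-endian) → word 0x024b
seq [14+:2] = (word>>14) & 0x3 = 0
len [9+:5] = (word>>9) & 0x1f = 1
chan [7+:2] = (word>>7) & 0x3 = 0
tag [2+:5] = (word>>2) & 0x1f = 18  ←
mode [0+:2] = (word>>0) & 0x3 = 3
tag signed 5b, MSB=1: 18 - 32 = -14

-14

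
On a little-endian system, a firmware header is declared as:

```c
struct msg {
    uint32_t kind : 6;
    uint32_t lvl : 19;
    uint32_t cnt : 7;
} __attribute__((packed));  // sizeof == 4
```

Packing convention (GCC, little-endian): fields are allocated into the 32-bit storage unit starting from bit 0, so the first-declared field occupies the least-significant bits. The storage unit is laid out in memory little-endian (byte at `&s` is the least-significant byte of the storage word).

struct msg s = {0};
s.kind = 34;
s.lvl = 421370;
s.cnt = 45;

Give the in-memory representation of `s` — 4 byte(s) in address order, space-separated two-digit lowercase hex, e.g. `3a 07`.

a2 7e 9b 5b

[0+:6] kind=34 & 0x3f = 0x22; word=0x00000022
[6+:19] lvl=421370 & 0x7ffff = 0x66dfa; word=0x019b7ea2
[25+:7] cnt=45 & 0x7f = 0x2d; word=0x5b9b7ea2
word = 0x5b9b7ea2 → little-endian bytes:
  [0]=0xa2  [1]=0x7e  [2]=0x9b  [3]=0x5b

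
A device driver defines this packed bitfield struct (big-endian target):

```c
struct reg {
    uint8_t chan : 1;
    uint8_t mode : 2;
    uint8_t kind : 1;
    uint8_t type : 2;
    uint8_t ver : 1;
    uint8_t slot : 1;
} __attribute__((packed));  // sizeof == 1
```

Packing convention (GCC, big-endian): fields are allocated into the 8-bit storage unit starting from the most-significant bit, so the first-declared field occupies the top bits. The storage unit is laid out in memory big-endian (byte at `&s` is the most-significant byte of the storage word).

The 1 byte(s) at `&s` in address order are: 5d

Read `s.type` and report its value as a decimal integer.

[0]=0x5d (big-endian) → word 0x5d
chan [7+:1] = (word>>7) & 0x1 = 0
mode [5+:2] = (word>>5) & 0x3 = 2
kind [4+:1] = (word>>4) & 0x1 = 1
type [2+:2] = (word>>2) & 0x3 = 3  ←
ver [1+:1] = (word>>1) & 0x1 = 0
slot [0+:1] = (word>>0) & 0x1 = 1

3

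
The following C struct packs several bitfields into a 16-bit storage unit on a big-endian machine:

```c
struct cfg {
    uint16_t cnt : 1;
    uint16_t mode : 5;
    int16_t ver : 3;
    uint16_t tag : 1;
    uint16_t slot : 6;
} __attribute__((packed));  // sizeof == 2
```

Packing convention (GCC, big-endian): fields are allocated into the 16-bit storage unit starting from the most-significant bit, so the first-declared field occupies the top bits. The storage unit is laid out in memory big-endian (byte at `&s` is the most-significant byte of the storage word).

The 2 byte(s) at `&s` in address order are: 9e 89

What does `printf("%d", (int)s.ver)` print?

-3

[0]=0x9e [1]=0x89 (big-endian) → word 0x9e89
cnt [15+:1] = (word>>15) & 0x1 = 1
mode [10+:5] = (word>>10) & 0x1f = 7
ver [7+:3] = (word>>7) & 0x7 = 5  ←
tag [6+:1] = (word>>6) & 0x1 = 0
slot [0+:6] = (word>>0) & 0x3f = 9
ver signed 3b, MSB=1: 5 - 8 = -3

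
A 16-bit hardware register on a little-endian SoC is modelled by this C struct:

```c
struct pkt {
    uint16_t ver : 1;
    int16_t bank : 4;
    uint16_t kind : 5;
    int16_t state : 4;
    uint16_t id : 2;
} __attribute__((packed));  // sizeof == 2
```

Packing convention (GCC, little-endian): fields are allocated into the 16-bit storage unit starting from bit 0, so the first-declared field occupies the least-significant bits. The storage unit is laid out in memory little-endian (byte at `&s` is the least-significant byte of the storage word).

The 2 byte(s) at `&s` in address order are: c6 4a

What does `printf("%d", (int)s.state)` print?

[0]=0xc6 [1]=0x4a (little-endian) → word 0x4ac6
ver:1 @ bit 0 → (0x4ac6>>0)&0x1 = 0x0
bank:4 @ bit 1 → (0x4ac6>>1)&0xf = 0x3
kind:5 @ bit 5 → (0x4ac6>>5)&0x1f = 0x16
state:4 @ bit 10 → (0x4ac6>>10)&0xf = 0x2  ←
id:2 @ bit 14 → (0x4ac6>>14)&0x3 = 0x1
state signed 4b, MSB=0: value = 2

2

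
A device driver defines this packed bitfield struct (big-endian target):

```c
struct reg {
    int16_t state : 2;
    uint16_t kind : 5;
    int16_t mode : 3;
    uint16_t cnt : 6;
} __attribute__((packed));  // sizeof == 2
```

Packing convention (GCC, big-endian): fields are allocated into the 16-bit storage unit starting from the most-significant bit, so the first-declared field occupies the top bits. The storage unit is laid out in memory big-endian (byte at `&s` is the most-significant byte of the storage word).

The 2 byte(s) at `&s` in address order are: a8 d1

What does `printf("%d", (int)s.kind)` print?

[0]=0xa8 [1]=0xd1 (big-endian) → word 0xa8d1
state [14+:2] = (word>>14) & 0x3 = 2
kind [9+:5] = (word>>9) & 0x1f = 20  ←
mode [6+:3] = (word>>6) & 0x7 = 3
cnt [0+:6] = (word>>0) & 0x3f = 17

20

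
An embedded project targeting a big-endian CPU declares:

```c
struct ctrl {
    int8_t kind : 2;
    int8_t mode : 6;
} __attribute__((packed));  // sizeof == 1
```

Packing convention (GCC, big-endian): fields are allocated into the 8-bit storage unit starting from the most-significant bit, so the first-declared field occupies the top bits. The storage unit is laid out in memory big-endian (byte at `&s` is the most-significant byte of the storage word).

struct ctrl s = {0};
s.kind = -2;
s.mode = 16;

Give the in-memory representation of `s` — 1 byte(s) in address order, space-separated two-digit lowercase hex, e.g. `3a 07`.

kind (2b) val=-2 bits=0x2 at bit 6: 0x80
mode (6b) val=16 bits=0x10 at bit 0: 0x90
word = 0x90 → big-endian bytes:
  [0]=0x90

90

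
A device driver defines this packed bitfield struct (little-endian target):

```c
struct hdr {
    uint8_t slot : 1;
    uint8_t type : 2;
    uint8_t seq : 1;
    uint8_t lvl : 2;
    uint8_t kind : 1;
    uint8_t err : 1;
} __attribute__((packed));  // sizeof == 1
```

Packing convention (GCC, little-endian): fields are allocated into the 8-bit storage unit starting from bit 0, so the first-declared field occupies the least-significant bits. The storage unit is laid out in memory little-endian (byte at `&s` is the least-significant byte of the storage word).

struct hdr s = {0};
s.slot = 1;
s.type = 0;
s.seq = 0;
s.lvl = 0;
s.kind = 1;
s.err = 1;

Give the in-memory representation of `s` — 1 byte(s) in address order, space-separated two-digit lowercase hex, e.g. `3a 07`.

c1

slot:1 = 1 → 0x1 << 0 → word 0x01
type:2 = 0 → 0x0 << 1 → word 0x01
seq:1 = 0 → 0x0 << 3 → word 0x01
lvl:2 = 0 → 0x0 << 4 → word 0x01
kind:1 = 1 → 0x1 << 6 → word 0x41
err:1 = 1 → 0x1 << 7 → word 0xc1
word = 0xc1 → little-endian bytes:
  [0]=0xc1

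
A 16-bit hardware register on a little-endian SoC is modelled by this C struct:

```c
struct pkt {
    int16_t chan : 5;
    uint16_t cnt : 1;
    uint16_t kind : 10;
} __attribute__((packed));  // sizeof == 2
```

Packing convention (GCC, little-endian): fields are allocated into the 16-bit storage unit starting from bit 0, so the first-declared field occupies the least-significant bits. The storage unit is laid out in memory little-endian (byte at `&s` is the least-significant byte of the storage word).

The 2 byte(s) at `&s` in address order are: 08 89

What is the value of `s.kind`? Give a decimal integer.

[0]=0x08 [1]=0x89 (little-endian) → word 0x8908
chan [0+:5] = (word>>0) & 0x1f = 8
cnt [5+:1] = (word>>5) & 0x1 = 0
kind [6+:10] = (word>>6) & 0x3ff = 548  ←

548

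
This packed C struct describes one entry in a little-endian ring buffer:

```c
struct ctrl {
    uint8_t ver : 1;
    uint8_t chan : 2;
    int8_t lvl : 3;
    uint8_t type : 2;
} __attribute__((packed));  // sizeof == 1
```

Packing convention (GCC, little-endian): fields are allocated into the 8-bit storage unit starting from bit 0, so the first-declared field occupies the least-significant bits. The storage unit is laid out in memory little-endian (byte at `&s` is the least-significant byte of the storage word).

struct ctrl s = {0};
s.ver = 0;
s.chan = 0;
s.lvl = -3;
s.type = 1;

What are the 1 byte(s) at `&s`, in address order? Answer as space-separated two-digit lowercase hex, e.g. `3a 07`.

ver (1b) val=0 bits=0x0 at bit 0: 0x00
chan (2b) val=0 bits=0x0 at bit 1: 0x00
lvl (3b) val=-3 bits=0x5 at bit 3: 0x28
type (2b) val=1 bits=0x1 at bit 6: 0x68
word = 0x68 → little-endian bytes:
  [0]=0x68

68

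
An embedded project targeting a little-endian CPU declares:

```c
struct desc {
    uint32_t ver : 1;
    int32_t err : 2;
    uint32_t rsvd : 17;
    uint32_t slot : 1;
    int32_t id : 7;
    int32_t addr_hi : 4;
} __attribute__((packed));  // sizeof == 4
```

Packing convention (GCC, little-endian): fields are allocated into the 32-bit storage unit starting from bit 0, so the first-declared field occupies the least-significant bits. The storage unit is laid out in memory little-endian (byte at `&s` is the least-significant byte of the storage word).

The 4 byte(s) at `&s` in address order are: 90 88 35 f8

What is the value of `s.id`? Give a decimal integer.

-63

[0]=0x90 [1]=0x88 [2]=0x35 [3]=0xf8 (little-endian) → word 0xf8358890
ver [0+:1] = (word>>0) & 0x1 = 0
err [1+:2] = (word>>1) & 0x3 = 0
rsvd [3+:17] = (word>>3) & 0x1ffff = 45330
slot [20+:1] = (word>>20) & 0x1 = 1
id [21+:7] = (word>>21) & 0x7f = 65  ←
addr_hi [28+:4] = (word>>28) & 0xf = 15
id signed 7b, MSB=1: 65 - 128 = -63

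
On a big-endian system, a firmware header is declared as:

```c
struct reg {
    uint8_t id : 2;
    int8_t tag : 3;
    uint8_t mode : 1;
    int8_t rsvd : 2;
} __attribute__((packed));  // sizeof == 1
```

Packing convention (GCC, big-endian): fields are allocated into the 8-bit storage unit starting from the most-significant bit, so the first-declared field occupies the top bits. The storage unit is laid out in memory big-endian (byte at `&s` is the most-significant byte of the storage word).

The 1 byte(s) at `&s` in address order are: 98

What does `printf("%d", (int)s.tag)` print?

3

[0]=0x98 (big-endian) → word 0x98
id:2 @ bit 6 → (0x98>>6)&0x3 = 0x2
tag:3 @ bit 3 → (0x98>>3)&0x7 = 0x3  ←
mode:1 @ bit 2 → (0x98>>2)&0x1 = 0x0
rsvd:2 @ bit 0 → (0x98>>0)&0x3 = 0x0
tag signed 3b, MSB=0: value = 3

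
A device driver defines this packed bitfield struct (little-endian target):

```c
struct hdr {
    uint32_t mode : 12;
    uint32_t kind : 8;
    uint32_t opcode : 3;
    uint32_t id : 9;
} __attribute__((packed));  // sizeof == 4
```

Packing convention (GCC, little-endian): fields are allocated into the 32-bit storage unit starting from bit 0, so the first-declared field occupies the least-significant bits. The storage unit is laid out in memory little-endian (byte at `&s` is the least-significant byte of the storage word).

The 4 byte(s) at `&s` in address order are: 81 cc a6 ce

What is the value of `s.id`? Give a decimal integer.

413

[0]=0x81 [1]=0xcc [2]=0xa6 [3]=0xce (little-endian) → word 0xcea6cc81
mode:12 @ bit 0 → (0xcea6cc81>>0)&0xfff = 0xc81
kind:8 @ bit 12 → (0xcea6cc81>>12)&0xff = 0x6c
opcode:3 @ bit 20 → (0xcea6cc81>>20)&0x7 = 0x2
id:9 @ bit 23 → (0xcea6cc81>>23)&0x1ff = 0x19d  ←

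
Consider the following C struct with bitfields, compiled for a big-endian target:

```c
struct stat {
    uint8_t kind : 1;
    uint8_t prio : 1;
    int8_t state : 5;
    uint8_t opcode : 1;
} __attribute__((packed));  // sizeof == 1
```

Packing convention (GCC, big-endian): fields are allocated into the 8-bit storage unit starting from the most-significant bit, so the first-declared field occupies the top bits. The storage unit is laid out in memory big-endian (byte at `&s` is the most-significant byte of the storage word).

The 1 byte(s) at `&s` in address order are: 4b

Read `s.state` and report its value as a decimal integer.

[0]=0x4b (big-endian) → word 0x4b
kind:1 @ bit 7 → (0x4b>>7)&0x1 = 0x0
prio:1 @ bit 6 → (0x4b>>6)&0x1 = 0x1
state:5 @ bit 1 → (0x4b>>1)&0x1f = 0x5  ←
opcode:1 @ bit 0 → (0x4b>>0)&0x1 = 0x1
state signed 5b, MSB=0: value = 5

5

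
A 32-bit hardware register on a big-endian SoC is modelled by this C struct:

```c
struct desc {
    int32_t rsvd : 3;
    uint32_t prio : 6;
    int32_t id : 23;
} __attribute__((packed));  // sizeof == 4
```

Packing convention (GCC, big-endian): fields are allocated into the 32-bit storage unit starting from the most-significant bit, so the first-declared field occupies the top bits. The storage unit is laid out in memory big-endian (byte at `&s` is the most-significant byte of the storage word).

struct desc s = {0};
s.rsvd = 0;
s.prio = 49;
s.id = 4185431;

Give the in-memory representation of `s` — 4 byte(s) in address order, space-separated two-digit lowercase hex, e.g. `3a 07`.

rsvd:3 = 0 → 0x0 << 29 → word 0x00000000
prio:6 = 49 → 0x31 << 23 → word 0x18800000
id:23 = 4185431 → 0x3fdd57 << 0 → word 0x18bfdd57
word = 0x18bfdd57 → big-endian bytes:
  [0]=0x18  [1]=0xbf  [2]=0xdd  [3]=0x57

18 bf dd 57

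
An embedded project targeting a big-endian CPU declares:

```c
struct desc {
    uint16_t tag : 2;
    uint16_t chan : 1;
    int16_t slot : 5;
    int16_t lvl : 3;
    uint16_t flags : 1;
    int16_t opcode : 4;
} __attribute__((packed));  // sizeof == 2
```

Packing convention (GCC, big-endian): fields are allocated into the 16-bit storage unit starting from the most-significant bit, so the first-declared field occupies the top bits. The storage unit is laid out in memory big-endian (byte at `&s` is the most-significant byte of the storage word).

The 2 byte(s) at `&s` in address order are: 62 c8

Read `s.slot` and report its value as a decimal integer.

[0]=0x62 [1]=0xc8 (big-endian) → word 0x62c8
tag [14+:2] = (word>>14) & 0x3 = 1
chan [13+:1] = (word>>13) & 0x1 = 1
slot [8+:5] = (word>>8) & 0x1f = 2  ←
lvl [5+:3] = (word>>5) & 0x7 = 6
flags [4+:1] = (word>>4) & 0x1 = 0
opcode [0+:4] = (word>>0) & 0xf = 8
slot signed 5b, MSB=0: value = 2

2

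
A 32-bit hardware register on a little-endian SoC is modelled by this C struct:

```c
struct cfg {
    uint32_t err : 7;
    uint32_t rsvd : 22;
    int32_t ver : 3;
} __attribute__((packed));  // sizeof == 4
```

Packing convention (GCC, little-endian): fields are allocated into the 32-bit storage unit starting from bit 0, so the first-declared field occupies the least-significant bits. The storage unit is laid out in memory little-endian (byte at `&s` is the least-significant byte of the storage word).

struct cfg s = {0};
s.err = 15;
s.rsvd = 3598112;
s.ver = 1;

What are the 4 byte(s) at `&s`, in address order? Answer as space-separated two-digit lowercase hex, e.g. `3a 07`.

0f 90 73 3b

[0+:7] err=15 & 0x7f = 0xf; word=0x0000000f
[7+:22] rsvd=3598112 & 0x3fffff = 0x36e720; word=0x1b73900f
[29+:3] ver=1 & 0x7 = 0x1; word=0x3b73900f
word = 0x3b73900f → little-endian bytes:
  [0]=0x0f  [1]=0x90  [2]=0x73  [3]=0x3b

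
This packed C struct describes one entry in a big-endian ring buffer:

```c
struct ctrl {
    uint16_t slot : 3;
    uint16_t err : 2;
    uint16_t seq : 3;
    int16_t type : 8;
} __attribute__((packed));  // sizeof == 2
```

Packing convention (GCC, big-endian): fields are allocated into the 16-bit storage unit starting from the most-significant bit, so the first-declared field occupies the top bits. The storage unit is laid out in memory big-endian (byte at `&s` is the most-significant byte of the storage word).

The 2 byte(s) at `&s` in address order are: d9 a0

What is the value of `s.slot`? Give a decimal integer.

[0]=0xd9 [1]=0xa0 (big-endian) → word 0xd9a0
slot:3 @ bit 13 → (0xd9a0>>13)&0x7 = 0x6  ←
err:2 @ bit 11 → (0xd9a0>>11)&0x3 = 0x3
seq:3 @ bit 8 → (0xd9a0>>8)&0x7 = 0x1
type:8 @ bit 0 → (0xd9a0>>0)&0xff = 0xa0

6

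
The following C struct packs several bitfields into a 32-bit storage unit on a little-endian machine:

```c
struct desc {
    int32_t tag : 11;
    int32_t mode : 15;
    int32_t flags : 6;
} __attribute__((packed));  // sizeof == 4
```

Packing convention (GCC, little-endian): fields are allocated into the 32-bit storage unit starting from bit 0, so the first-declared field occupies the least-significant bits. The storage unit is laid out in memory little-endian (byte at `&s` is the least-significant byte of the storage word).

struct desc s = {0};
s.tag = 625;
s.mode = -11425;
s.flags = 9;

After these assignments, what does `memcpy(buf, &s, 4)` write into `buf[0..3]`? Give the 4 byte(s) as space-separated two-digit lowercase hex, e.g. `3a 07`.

tag:11 = 625 → 0x271 << 0 → word 0x00000271
mode:15 = -11425 → 0x535f << 11 → word 0x029afa71
flags:6 = 9 → 0x9 << 26 → word 0x269afa71
word = 0x269afa71 → little-endian bytes:
  [0]=0x71  [1]=0xfa  [2]=0x9a  [3]=0x26

71 fa 9a 26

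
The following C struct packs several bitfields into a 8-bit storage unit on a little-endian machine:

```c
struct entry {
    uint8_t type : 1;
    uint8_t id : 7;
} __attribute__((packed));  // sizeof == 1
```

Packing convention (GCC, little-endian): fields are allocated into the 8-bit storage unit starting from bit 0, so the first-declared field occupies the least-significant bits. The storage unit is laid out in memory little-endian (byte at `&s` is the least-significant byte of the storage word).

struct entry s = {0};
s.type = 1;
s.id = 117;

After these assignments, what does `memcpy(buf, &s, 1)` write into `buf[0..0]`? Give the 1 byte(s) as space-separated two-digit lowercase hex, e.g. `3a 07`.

[0+:1] type=1 & 0x1 = 0x1; word=0x01
[1+:7] id=117 & 0x7f = 0x75; word=0xeb
word = 0xeb → little-endian bytes:
  [0]=0xeb

eb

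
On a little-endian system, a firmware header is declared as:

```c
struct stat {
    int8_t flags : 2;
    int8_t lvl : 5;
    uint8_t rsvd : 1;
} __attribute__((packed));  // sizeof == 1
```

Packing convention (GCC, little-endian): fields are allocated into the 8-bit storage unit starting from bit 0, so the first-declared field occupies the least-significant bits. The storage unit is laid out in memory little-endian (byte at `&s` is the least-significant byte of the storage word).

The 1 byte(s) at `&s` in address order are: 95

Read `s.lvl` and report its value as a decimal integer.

[0]=0x95 (little-endian) → word 0x95
flags:2 @ bit 0 → (0x95>>0)&0x3 = 0x1
lvl:5 @ bit 2 → (0x95>>2)&0x1f = 0x5  ←
rsvd:1 @ bit 7 → (0x95>>7)&0x1 = 0x1
lvl signed 5b, MSB=0: value = 5

5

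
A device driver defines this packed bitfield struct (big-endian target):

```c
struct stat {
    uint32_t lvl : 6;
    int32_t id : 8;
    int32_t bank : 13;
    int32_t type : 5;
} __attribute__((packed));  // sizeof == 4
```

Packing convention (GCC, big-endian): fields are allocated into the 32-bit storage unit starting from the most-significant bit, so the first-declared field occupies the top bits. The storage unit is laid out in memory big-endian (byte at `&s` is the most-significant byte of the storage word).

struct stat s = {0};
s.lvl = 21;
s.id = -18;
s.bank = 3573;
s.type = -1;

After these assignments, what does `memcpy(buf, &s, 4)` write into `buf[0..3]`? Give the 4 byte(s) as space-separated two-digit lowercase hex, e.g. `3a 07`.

57 b9 be bf

lvl:6 = 21 → 0x15 << 26 → word 0x54000000
id:8 = -18 → 0xee << 18 → word 0x57b80000
bank:13 = 3573 → 0xdf5 << 5 → word 0x57b9bea0
type:5 = -1 → 0x1f << 0 → word 0x57b9bebf
word = 0x57b9bebf → big-endian bytes:
  [0]=0x57  [1]=0xb9  [2]=0xbe  [3]=0xbf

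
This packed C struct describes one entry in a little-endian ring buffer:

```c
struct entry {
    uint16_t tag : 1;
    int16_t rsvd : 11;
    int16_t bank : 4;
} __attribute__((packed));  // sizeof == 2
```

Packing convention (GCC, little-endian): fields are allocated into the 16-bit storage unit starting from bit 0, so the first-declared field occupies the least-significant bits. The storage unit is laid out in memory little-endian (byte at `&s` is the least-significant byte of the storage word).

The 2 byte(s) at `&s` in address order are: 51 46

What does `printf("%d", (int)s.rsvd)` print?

[0]=0x51 [1]=0x46 (little-endian) → word 0x4651
tag:1 @ bit 0 → (0x4651>>0)&0x1 = 0x1
rsvd:11 @ bit 1 → (0x4651>>1)&0x7ff = 0x328  ←
bank:4 @ bit 12 → (0x4651>>12)&0xf = 0x4
rsvd signed 11b, MSB=0: value = 808

808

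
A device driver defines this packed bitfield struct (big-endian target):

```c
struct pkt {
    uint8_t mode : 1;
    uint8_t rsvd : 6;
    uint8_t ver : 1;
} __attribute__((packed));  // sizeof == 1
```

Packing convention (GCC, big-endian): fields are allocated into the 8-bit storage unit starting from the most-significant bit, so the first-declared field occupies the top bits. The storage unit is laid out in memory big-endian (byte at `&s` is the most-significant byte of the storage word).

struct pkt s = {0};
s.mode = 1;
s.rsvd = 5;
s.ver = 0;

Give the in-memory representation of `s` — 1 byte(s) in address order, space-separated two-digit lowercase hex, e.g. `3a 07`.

mode (1b) val=1 bits=0x1 at bit 7: 0x80
rsvd (6b) val=5 bits=0x5 at bit 1: 0x8a
ver (1b) val=0 bits=0x0 at bit 0: 0x8a
word = 0x8a → big-endian bytes:
  [0]=0x8a

8a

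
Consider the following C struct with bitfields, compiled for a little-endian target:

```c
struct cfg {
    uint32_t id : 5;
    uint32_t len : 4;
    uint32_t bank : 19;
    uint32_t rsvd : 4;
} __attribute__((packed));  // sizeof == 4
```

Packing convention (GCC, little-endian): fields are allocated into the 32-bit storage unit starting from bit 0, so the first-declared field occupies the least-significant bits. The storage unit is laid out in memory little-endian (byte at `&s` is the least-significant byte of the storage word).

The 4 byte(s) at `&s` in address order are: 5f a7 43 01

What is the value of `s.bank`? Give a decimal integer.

41427

[0]=0x5f [1]=0xa7 [2]=0x43 [3]=0x01 (little-endian) → word 0x0143a75f
id:5 @ bit 0 → (0x0143a75f>>0)&0x1f = 0x1f
len:4 @ bit 5 → (0x0143a75f>>5)&0xf = 0xa
bank:19 @ bit 9 → (0x0143a75f>>9)&0x7ffff = 0xa1d3  ←
rsvd:4 @ bit 28 → (0x0143a75f>>28)&0xf = 0x0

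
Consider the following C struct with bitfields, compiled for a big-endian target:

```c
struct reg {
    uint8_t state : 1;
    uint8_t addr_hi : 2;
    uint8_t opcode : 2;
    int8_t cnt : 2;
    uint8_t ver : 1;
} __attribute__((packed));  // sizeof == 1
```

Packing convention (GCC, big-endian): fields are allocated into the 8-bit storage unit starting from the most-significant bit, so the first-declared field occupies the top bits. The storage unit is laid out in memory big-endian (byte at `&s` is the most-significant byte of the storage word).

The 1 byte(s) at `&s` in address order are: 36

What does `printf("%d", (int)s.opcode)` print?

2

[0]=0x36 (big-endian) → word 0x36
state [7+:1] = (word>>7) & 0x1 = 0
addr_hi [5+:2] = (word>>5) & 0x3 = 1
opcode [3+:2] = (word>>3) & 0x3 = 2  ←
cnt [1+:2] = (word>>1) & 0x3 = 3
ver [0+:1] = (word>>0) & 0x1 = 0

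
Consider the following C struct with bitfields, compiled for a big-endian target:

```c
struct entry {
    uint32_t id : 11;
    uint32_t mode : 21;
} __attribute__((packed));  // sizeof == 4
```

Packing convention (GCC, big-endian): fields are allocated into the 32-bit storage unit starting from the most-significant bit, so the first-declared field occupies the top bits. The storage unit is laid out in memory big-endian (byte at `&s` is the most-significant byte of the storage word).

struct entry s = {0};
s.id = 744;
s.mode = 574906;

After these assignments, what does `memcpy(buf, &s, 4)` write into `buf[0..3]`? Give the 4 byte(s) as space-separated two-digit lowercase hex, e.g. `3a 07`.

5d 08 c5 ba

[21+:11] id=744 & 0x7ff = 0x2e8; word=0x5d000000
[0+:21] mode=574906 & 0x1fffff = 0x8c5ba; word=0x5d08c5ba
word = 0x5d08c5ba → big-endian bytes:
  [0]=0x5d  [1]=0x08  [2]=0xc5  [3]=0xba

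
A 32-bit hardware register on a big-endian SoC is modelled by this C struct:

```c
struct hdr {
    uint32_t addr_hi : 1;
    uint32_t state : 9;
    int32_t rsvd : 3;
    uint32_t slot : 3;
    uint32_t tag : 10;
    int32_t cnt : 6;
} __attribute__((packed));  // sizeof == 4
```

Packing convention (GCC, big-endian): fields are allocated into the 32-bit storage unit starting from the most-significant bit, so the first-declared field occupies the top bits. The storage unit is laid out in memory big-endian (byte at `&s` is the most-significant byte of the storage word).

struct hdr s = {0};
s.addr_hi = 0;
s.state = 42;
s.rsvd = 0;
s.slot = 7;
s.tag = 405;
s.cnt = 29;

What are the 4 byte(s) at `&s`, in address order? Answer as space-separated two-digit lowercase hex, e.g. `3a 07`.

addr_hi (1b) val=0 bits=0x0 at bit 31: 0x00000000
state (9b) val=42 bits=0x2a at bit 22: 0x0a800000
rsvd (3b) val=0 bits=0x0 at bit 19: 0x0a800000
slot (3b) val=7 bits=0x7 at bit 16: 0x0a870000
tag (10b) val=405 bits=0x195 at bit 6: 0x0a876540
cnt (6b) val=29 bits=0x1d at bit 0: 0x0a87655d
word = 0x0a87655d → big-endian bytes:
  [0]=0x0a  [1]=0x87  [2]=0x65  [3]=0x5d

0a 87 65 5d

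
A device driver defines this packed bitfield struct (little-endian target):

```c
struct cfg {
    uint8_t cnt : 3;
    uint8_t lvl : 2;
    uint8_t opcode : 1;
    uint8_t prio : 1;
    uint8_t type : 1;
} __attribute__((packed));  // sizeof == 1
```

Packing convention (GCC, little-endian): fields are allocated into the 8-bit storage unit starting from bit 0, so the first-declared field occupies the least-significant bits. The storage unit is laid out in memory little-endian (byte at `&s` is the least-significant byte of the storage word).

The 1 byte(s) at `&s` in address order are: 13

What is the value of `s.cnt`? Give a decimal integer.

3

[0]=0x13 (little-endian) → word 0x13
cnt [0+:3] = (word>>0) & 0x7 = 3  ←
lvl [3+:2] = (word>>3) & 0x3 = 2
opcode [5+:1] = (word>>5) & 0x1 = 0
prio [6+:1] = (word>>6) & 0x1 = 0
type [7+:1] = (word>>7) & 0x1 = 0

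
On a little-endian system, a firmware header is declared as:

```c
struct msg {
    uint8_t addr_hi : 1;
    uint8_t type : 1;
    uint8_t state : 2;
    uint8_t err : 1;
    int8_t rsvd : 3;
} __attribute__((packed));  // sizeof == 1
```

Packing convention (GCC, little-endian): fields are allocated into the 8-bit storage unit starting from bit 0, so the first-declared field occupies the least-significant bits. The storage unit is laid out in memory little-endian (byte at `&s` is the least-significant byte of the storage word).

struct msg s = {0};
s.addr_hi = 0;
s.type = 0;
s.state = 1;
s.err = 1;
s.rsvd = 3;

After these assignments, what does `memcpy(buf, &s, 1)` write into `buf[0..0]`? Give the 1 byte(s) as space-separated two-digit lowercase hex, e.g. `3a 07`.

[0+:1] addr_hi=0 & 0x1 = 0x0; word=0x00
[1+:1] type=0 & 0x1 = 0x0; word=0x00
[2+:2] state=1 & 0x3 = 0x1; word=0x04
[4+:1] err=1 & 0x1 = 0x1; word=0x14
[5+:3] rsvd=3 & 0x7 = 0x3; word=0x74
word = 0x74 → little-endian bytes:
  [0]=0x74

74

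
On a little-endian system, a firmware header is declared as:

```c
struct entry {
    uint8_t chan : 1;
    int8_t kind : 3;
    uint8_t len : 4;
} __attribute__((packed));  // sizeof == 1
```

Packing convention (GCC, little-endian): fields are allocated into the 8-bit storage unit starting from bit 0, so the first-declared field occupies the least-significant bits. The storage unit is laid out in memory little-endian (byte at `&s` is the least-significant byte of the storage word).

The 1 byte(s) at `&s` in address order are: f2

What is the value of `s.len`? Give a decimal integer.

[0]=0xf2 (little-endian) → word 0xf2
chan:1 @ bit 0 → (0xf2>>0)&0x1 = 0x0
kind:3 @ bit 1 → (0xf2>>1)&0x7 = 0x1
len:4 @ bit 4 → (0xf2>>4)&0xf = 0xf  ←

15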